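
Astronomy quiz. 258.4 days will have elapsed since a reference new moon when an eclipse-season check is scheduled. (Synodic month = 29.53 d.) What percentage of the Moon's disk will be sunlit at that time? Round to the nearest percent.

50%

258.4/29.53 = 8.750 lunations, so 8 complete cycles and 22.16 d into the next.
Phase angle: θ = 360°·(22.16 d)/(29.53 d) = 270.2°.
cos 270.2° = 0.003, so f = (1 − 0.003)/2 = 0.499, so 50%.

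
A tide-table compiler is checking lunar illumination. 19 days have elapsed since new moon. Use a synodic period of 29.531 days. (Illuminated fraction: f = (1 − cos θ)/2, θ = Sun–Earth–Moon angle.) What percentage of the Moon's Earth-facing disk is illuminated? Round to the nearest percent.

81%

Elongation θ = 360° × 19/29.531 ≈ 231.6°.
With cos θ = (-0.621), the lit fraction is (1 − (-0.621))/2 ≈ 0.810, so 81%.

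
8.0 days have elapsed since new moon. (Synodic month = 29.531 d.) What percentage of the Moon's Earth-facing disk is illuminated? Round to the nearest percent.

The Moon has covered 8.0/29.531 of its cycle, so θ ≈ 360° × 8.0/29.531 = 97.5°.
With cos θ = (-0.131), the lit fraction is (1 − (-0.131))/2 ≈ 0.565, so 57%.

57%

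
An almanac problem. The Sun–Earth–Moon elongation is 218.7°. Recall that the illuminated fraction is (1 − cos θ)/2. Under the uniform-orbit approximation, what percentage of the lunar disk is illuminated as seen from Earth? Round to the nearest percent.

Half-versine of 218.7°: (1 − (-0.780))/2 = 0.890, i.e. 89%.

89%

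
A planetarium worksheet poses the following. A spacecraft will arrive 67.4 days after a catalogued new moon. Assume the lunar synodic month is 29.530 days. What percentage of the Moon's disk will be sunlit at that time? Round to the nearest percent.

60%

67.4 d spans 2 complete synodic months (2 × 29.530 = 59.06 d) plus 8.34 d.
Phase angle: θ = 360°·(8.34 d)/(29.530 d) = 101.7°.
Illuminated fraction = (1 − cos 101.7°)/2 = (1 − (-0.202))/2 ≈ 0.601, so 60%.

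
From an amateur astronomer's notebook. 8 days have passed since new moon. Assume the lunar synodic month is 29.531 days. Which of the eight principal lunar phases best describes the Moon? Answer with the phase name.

At 8/29.531 of the cycle, θ ≈ 98° — the first quarter range.

first quarter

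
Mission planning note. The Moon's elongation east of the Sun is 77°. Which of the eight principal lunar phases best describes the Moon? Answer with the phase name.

first quarter

The first quarter sector spans roughly 68°–112°; 77° falls inside it.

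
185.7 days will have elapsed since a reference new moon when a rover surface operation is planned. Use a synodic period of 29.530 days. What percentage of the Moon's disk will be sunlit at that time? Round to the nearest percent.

185.7 d spans 6 complete synodic months (6 × 29.530 = 177.18 d) plus 8.52 d.
Elongation θ = 360° × 8.52/29.530 ≈ 103.9°.
Illuminated fraction = (1 − cos 103.9°)/2 = (1 − (-0.240))/2 ≈ 0.620, so 62%.

62%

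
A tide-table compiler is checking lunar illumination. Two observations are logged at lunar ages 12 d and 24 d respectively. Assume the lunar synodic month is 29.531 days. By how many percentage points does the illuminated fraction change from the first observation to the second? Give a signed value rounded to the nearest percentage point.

θ₁ = 360° × 12/29.531 = 146.3°, f₁ = (1 − cos θ₁)/2 = 0.916.
θ₂ = 360° × 24/29.531 = 292.6°, f₂ = (1 − cos θ₂)/2 = 0.308.
Change = f₂ − f₁ = -0.608 → -61 percentage points.

-61 percentage points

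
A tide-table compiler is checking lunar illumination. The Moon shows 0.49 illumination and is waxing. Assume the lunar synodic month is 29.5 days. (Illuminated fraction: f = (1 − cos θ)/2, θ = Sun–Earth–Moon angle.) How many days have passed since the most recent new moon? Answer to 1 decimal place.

7.3 days

Invert f = (1 − cos θ)/2 to get cos θ = 1 − 2(0.49) = 0.020, hence θ₀ = arccos 0.020 = 88.9°.
The Moon is waxing (0°–180°), so θ = 88.9° directly.
At 360°/29.5 d per day, 88.9° corresponds to 7.28 days.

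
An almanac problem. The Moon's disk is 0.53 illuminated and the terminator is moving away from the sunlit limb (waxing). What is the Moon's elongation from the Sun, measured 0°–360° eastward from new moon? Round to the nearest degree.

Invert f = (1 − cos θ)/2 to get cos θ = 1 − 2(0.53) = -0.060, hence θ₀ = arccos -0.060 = 93.4°.
Waxing ⇒ before full, so θ = 93.4°.

93°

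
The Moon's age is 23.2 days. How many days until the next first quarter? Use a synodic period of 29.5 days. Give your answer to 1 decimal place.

13.7 days

First quarter is 0.25 of the way through the cycle: age 0.25 × 29.5 = 7.375 d.
This lunation's first quarter (7.375 d) has passed, so add one period: 36.875 − 23.2 = 13.675 days.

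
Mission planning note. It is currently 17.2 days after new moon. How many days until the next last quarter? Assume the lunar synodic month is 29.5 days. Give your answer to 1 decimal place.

Last quarter occurs at elongation 270°, i.e. at age 29.5 × 270/360 = 22.125 d.
That is 22.125 − 17.2 = 4.925 days ahead.

4.9 days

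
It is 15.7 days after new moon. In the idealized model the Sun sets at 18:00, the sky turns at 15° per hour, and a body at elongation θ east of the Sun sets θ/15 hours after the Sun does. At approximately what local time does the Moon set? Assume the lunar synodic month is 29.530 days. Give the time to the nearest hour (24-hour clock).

The Moon has covered 15.7/29.530 of its cycle, so θ ≈ 360° × 15.7/29.530 = 191.4°.
At 15° of sky rotation per hour, 191.4° corresponds to a 12.76 h lag.
18:00 + 12.76 h ≈ 06:46 → 07:00 to the nearest hour.

07:00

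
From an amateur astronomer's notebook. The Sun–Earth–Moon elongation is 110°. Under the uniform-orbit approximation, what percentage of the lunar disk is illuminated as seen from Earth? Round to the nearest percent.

f = (1 − cos 110°)/2 = (1 − (-0.342))/2 ≈ 0.671, i.e. 67%.

67%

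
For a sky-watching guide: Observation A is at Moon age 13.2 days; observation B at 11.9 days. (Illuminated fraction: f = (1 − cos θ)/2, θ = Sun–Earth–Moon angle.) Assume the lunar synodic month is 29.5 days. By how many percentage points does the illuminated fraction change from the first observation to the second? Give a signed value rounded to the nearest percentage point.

-6 percentage points

θ₁ = 360° × 13.2/29.5 = 161.1°, f₁ = (1 − cos θ₁)/2 = 0.973.
θ₂ = 360° × 11.9/29.5 = 145.2°, f₂ = (1 − cos θ₂)/2 = 0.911.
Change = f₂ − f₁ = -0.062 → -6 percentage points.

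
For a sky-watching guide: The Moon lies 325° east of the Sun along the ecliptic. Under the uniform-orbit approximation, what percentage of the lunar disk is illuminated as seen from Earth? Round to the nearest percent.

f = (1 − cos 325°)/2 = (1 − 0.819)/2 ≈ 0.090, i.e. 9%.

9%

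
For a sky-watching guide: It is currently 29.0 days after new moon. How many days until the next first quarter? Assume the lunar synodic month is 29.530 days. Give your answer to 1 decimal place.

7.9 days

First quarter is 0.25 of the way through the cycle: age 0.25 × 29.530 = 7.383 d.
This lunation's first quarter (7.383 d) has passed, so add one period: 36.913 − 29.0 = 7.913 days.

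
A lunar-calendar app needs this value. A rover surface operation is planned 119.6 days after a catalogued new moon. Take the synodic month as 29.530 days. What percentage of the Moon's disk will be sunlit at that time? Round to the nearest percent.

2%

Reduce mod P: 119.6 − 4×29.530 = 1.48 d into the current lunation.
Phase angle: θ = 360°·(1.48 d)/(29.530 d) = 18.0°.
With cos θ = 0.951, the lit fraction is (1 − 0.951)/2 ≈ 0.025, so 2%.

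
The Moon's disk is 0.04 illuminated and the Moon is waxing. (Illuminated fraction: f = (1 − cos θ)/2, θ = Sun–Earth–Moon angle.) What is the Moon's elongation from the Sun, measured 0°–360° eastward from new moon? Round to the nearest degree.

cos θ = 1 − 2f = 0.920, giving a principal value of 23.1°.
The Moon is waxing (0°–180°), so θ = 23.1° directly.

23°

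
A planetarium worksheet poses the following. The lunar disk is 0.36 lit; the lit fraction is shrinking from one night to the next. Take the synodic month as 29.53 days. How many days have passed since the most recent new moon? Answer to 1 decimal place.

From f = (1 − cos θ)/2: cos θ = 1 − 2×0.36 = 0.280; arccos → 73.7°.
A waning Moon lies in 180°–360°, so θ = 360° − 73.7° = 286.3°.
Age = 29.53 × 286.3°/360° ≈ 23.48 days.

23.5 days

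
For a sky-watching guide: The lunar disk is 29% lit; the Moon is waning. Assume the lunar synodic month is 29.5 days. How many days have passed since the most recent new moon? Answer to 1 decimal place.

cos θ = 1 − 2f = 0.420, giving a principal value of 65.2°.
Waning ⇒ past full, so θ = 360° − 65.2° = 294.8°.
Age = 29.5 × 294.8°/360° ≈ 24.16 days.

24.2 days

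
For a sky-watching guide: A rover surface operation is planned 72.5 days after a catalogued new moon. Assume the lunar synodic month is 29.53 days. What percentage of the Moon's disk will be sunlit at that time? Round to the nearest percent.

72.5 d spans 2 complete synodic months (2 × 29.53 = 59.06 d) plus 13.44 d.
The Moon has covered 13.44/29.53 of its cycle, so θ ≈ 360° × 13.44/29.53 = 163.8°.
Illuminated fraction = (1 − cos 163.8°)/2 = (1 − (-0.961))/2 ≈ 0.980, so 98%.

98%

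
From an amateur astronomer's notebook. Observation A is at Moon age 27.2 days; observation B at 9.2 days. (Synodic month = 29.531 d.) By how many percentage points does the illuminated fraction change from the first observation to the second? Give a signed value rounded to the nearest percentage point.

+63 percentage points

First observation: θ = 360°·27.2/29.531 = 331.6°, so f = 0.060.
Second observation: θ = 112.2°, f = 0.689.
Δf = 0.689 − 0.060 = +0.628, i.e. +63 pp.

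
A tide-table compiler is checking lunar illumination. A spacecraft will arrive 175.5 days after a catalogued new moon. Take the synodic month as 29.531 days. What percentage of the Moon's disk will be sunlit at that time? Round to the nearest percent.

3%

Reduce mod P: 175.5 − 5×29.531 = 27.84 d into the current lunation.
The Moon has covered 27.84/29.531 of its cycle, so θ ≈ 360° × 27.84/29.531 = 339.4°.
cos 339.4° = 0.936, so f = (1 − 0.936)/2 = 0.032, so 3%.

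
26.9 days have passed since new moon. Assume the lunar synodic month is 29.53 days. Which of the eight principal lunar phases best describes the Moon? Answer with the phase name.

waning crescent

At 26.9/29.53 of the cycle, θ ≈ 328° — the waning crescent range.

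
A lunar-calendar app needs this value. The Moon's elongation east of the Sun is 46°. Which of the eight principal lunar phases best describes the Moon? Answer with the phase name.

waxing crescent

The waxing crescent sector spans roughly 22°–68°; 46° falls inside it.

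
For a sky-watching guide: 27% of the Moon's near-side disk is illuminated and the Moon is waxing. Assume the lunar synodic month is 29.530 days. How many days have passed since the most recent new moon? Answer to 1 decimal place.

5.1 days

From f = (1 − cos θ)/2: cos θ = 1 − 2×0.27 = 0.460; arccos → 62.6°.
Before full moon the principal value applies: θ = 62.6°.
Age = 29.530 × 62.6°/360° ≈ 5.14 days.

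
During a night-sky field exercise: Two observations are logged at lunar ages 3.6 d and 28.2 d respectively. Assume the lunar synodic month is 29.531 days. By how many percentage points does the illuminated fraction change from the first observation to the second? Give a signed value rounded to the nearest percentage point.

θ₁ = 360° × 3.6/29.531 = 43.9°, f₁ = (1 − cos θ₁)/2 = 0.140.
θ₂ = 360° × 28.2/29.531 = 343.8°, f₂ = (1 − cos θ₂)/2 = 0.020.
Change = f₂ − f₁ = -0.120 → -12 percentage points.

-12 percentage points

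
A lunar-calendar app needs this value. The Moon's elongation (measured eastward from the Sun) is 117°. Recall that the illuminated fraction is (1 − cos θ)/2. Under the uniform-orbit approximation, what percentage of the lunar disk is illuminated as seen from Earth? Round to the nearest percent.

Half-versine of 117°: (1 − (-0.454))/2 = 0.727, i.e. 73%.

73%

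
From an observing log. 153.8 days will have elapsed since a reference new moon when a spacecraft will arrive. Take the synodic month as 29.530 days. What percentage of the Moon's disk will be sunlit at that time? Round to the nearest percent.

37%

153.8/29.530 = 5.208 lunations, so 5 complete cycles and 6.15 d into the next.
Phase angle: θ = 360°·(6.15 d)/(29.530 d) = 75.0°.
cos 75.0° = 0.259, so f = (1 − 0.259)/2 = 0.370, so 37%.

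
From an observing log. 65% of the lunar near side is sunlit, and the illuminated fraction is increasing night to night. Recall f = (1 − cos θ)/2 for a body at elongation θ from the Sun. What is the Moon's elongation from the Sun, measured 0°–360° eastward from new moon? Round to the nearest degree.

107°

cos θ = 1 − 2f = -0.300, giving a principal value of 107.5°.
Waxing ⇒ before full, so θ = 107.5°.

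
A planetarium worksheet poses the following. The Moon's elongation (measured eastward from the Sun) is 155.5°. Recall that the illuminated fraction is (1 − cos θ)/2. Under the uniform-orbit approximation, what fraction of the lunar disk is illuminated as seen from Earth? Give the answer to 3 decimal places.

cos 155.5° = (-0.910), so f = (1 − (-0.910))/2 = 0.955.

0.955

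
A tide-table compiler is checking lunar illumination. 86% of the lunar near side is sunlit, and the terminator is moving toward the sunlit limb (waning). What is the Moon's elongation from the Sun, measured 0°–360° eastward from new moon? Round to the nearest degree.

224°

From f = (1 − cos θ)/2: cos θ = 1 − 2×0.86 = -0.720; arccos → 136.1°.
Since the Moon is past full (waning), take the reflex angle: θ = 360° − 136.1° = 223.9°.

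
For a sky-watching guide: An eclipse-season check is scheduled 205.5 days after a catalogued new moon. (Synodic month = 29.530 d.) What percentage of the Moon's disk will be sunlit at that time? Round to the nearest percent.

2%

205.5 d spans 6 complete synodic months (6 × 29.530 = 177.18 d) plus 28.32 d.
The Moon has covered 28.32/29.530 of its cycle, so θ ≈ 360° × 28.32/29.530 = 345.2°.
Illuminated fraction = (1 − cos 345.2°)/2 = (1 − 0.967)/2 ≈ 0.016, so 2%.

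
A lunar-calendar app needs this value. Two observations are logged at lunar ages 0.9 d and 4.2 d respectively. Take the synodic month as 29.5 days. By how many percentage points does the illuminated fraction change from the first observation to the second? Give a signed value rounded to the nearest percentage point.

+18 percentage points

θ₁ = 360° × 0.9/29.5 = 11.0°, f₁ = (1 − cos θ₁)/2 = 0.009.
θ₂ = 360° × 4.2/29.5 = 51.3°, f₂ = (1 − cos θ₂)/2 = 0.187.
Change = f₂ − f₁ = +0.178 → +18 percentage points.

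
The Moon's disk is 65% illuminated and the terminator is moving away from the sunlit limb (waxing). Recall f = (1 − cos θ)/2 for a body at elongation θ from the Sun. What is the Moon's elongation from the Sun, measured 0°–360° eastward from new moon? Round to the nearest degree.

107°

cos θ = 1 − 2f = -0.300, giving a principal value of 107.5°.
The Moon is waxing (0°–180°), so θ = 107.5° directly.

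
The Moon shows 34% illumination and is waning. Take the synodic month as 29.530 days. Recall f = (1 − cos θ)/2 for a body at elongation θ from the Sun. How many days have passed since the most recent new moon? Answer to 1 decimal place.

Invert f = (1 − cos θ)/2 to get cos θ = 1 − 2(0.34) = 0.320, hence θ₀ = arccos 0.320 = 71.3°.
A waning Moon lies in 180°–360°, so θ = 360° − 71.3° = 288.7°.
At 360°/29.530 d per day, 288.7° corresponds to 23.68 days.

23.7 days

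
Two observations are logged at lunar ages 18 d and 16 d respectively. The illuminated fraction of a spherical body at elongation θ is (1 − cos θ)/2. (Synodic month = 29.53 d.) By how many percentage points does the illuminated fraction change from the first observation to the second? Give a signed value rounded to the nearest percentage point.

+10 percentage points

θ₁ = 360° × 18/29.53 = 219.4°, f₁ = (1 − cos θ₁)/2 = 0.886.
θ₂ = 360° × 16/29.53 = 195.1°, f₂ = (1 − cos θ₂)/2 = 0.983.
Change = f₂ − f₁ = +0.097 → +10 percentage points.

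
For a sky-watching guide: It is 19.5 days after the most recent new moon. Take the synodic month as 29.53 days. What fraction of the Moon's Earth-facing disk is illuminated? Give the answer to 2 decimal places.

The Moon has covered 19.5/29.53 of its cycle, so θ ≈ 360° × 19.5/29.53 = 237.7°.
Illuminated fraction = (1 − cos 237.7°)/2 = (1 − (-0.534))/2 ≈ 0.767.

0.77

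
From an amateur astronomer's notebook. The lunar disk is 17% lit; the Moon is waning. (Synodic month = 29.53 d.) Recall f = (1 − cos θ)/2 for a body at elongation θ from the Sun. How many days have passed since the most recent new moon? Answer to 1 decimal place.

cos θ = 1 − 2f = 0.660, giving a principal value of 48.7°.
A waning Moon lies in 180°–360°, so θ = 360° − 48.7° = 311.3°.
At 360°/29.53 d per day, 311.3° corresponds to 25.54 days.

25.5 days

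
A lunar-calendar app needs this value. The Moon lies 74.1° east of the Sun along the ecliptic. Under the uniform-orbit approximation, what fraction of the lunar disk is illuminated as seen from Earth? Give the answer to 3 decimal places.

0.363

Half-versine of 74.1°: (1 − 0.274)/2 = 0.363.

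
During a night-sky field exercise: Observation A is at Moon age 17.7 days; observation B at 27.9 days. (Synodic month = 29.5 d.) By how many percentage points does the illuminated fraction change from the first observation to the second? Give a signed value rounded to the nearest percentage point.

θ₁ = 360° × 17.7/29.5 = 216.0°, f₁ = (1 − cos θ₁)/2 = 0.905.
θ₂ = 360° × 27.9/29.5 = 340.5°, f₂ = (1 − cos θ₂)/2 = 0.029.
Change = f₂ − f₁ = -0.876 → -88 percentage points.

-88 pp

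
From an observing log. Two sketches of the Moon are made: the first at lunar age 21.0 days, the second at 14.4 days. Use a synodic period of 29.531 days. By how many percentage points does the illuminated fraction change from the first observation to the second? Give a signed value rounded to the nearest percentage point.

+38 percentage points

θ₁ = 360° × 21.0/29.531 = 256.0°, f₁ = (1 − cos θ₁)/2 = 0.621.
θ₂ = 360° × 14.4/29.531 = 175.5°, f₂ = (1 − cos θ₂)/2 = 0.998.
Change = f₂ − f₁ = +0.378 → +38 percentage points.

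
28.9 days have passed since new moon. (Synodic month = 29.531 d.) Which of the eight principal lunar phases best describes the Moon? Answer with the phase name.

θ ≈ 360° × 28.9/29.531 = 352°, which falls in the new moon sector.

new moon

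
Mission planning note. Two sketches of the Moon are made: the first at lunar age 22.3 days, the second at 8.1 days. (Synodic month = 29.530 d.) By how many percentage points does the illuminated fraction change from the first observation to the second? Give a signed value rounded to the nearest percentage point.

+9 pp

θ₁ = 360° × 22.3/29.530 = 271.9°, f₁ = (1 − cos θ₁)/2 = 0.484.
θ₂ = 360° × 8.1/29.530 = 98.7°, f₂ = (1 − cos θ₂)/2 = 0.576.
Change = f₂ − f₁ = +0.092 → +9 percentage points.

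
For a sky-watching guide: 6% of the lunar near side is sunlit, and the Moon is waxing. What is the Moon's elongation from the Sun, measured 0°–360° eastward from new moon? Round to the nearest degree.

28°

From f = (1 − cos θ)/2: cos θ = 1 − 2×0.06 = 0.880; arccos → 28.4°.
Waxing ⇒ before full, so θ = 28.4°.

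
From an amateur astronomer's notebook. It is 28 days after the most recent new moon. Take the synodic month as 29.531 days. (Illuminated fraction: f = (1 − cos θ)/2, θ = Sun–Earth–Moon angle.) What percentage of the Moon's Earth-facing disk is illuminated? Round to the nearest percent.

Elongation θ = 360° × 28/29.531 ≈ 341.3°.
Illuminated fraction = (1 − cos 341.3°)/2 = (1 − 0.947)/2 ≈ 0.026, so 3%.

3%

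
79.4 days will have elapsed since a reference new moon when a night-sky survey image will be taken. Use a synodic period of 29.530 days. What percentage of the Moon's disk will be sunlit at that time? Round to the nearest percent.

69%

79.4/29.530 = 2.689 lunations, so 2 complete cycles and 20.34 d into the next.
Elongation θ = 360° × 20.34/29.530 ≈ 248.0°.
cos 248.0° = (-0.375), so f = (1 − (-0.375))/2 = 0.688, so 69%.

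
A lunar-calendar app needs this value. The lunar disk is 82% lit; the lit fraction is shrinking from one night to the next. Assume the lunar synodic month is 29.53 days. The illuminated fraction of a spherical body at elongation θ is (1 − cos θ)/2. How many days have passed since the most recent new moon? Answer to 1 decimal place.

From f = (1 − cos θ)/2: cos θ = 1 − 2×0.82 = -0.640; arccos → 129.8°.
A waning Moon lies in 180°–360°, so θ = 360° − 129.8° = 230.2°.
At 360°/29.53 d per day, 230.2° corresponds to 18.88 days.

18.9 days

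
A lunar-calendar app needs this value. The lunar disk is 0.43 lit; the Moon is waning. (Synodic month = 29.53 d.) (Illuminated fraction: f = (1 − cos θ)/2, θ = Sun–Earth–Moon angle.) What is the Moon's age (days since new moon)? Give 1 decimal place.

22.8 days

From f = (1 − cos θ)/2: cos θ = 1 − 2×0.43 = 0.140; arccos → 82.0°.
Waning ⇒ past full, so θ = 360° − 82.0° = 278.0°.
That fraction of the synodic month is 278.0/360 × 29.53 d ≈ 22.81 d.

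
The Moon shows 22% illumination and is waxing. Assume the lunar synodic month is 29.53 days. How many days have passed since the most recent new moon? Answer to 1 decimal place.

4.6 days

cos θ = 1 − 2f = 0.560, giving a principal value of 55.9°.
Before full moon the principal value applies: θ = 55.9°.
At 360°/29.53 d per day, 55.9° corresponds to 4.59 days.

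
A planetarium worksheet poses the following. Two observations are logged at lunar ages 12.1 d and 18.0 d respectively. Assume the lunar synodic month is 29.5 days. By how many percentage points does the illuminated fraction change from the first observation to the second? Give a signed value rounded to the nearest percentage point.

First observation: θ = 360°·12.1/29.5 = 147.7°, so f = 0.922.
Second observation: θ = 219.7°, f = 0.885.
Δf = 0.885 − 0.922 = -0.038, i.e. -4 pp.

-4 percentage points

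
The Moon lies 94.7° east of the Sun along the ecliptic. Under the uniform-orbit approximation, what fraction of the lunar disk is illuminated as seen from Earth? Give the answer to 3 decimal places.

Half-versine of 94.7°: (1 − (-0.082))/2 = 0.541.

0.541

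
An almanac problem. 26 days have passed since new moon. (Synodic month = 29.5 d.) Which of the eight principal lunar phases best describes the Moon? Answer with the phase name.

waning crescent

θ ≈ 360° × 26/29.5 = 317°, which falls in the waning crescent sector.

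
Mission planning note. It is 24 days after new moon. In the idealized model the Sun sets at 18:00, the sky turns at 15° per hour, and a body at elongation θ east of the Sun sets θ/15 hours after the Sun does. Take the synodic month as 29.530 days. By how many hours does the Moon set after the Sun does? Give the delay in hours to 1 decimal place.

Elongation θ = 360° × 24/29.530 ≈ 292.6°.
The Moon trails the Sun by θ/15 = 292.6/15 ≈ 19.51 hours.
So the Moon sets 19.51 h after the Sun.

19.5 h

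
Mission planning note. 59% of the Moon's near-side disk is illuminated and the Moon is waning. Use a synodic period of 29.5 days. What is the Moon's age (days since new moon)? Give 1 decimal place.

21.3 days

cos θ = 1 − 2f = -0.180, giving a principal value of 100.4°.
A waning Moon lies in 180°–360°, so θ = 360° − 100.4° = 259.6°.
That fraction of the synodic month is 259.6/360 × 29.5 d ≈ 21.28 d.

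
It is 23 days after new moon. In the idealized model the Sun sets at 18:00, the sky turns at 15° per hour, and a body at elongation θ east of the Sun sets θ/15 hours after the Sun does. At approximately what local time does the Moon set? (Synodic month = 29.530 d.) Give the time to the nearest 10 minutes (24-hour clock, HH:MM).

12:40

Elongation θ = 360° × 23/29.530 ≈ 280.4°.
The Moon trails the Sun by θ/15 = 280.4/15 ≈ 18.69 hours.
18:00 + 18.693 h ≈ 12:42 → 12:40 to the nearest ten minutes.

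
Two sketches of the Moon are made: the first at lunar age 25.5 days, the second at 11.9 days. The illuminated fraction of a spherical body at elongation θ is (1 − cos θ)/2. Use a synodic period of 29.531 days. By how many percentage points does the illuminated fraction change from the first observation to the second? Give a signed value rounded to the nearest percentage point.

First observation: θ = 360°·25.5/29.531 = 310.9°, so f = 0.173.
Second observation: θ = 145.1°, f = 0.910.
Δf = 0.910 − 0.173 = +0.737, i.e. +74 pp.

+74 percentage points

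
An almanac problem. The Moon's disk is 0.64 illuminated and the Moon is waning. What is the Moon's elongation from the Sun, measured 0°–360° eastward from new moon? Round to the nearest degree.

From f = (1 − cos θ)/2: cos θ = 1 − 2×0.64 = -0.280; arccos → 106.3°.
A waning Moon lies in 180°–360°, so θ = 360° − 106.3° = 253.7°.

254°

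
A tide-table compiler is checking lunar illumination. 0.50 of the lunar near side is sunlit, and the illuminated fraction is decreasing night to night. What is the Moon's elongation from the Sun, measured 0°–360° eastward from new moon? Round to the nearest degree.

270°

Invert f = (1 − cos θ)/2 to get cos θ = 1 − 2(0.50) = 0.000, hence θ₀ = arccos 0.000 = 90.0°.
Since the Moon is past full (waning), take the reflex angle: θ = 360° − 90.0° = 270.0°.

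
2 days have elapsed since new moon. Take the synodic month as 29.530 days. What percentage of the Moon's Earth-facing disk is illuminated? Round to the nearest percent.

4%

Phase angle: θ = 360°·(2 d)/(29.530 d) = 24.4°.
cos 24.4° = 0.911, so f = (1 − 0.911)/2 = 0.045, so 4%.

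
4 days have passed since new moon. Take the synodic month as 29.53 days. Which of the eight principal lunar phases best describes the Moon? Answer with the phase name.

θ ≈ 360° × 4/29.53 = 49°, which falls in the waxing crescent sector.

waxing crescent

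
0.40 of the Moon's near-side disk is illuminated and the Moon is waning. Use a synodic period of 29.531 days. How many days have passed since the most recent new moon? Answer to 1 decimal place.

cos θ = 1 − 2f = 0.200, giving a principal value of 78.5°.
A waning Moon lies in 180°–360°, so θ = 360° − 78.5° = 281.5°.
At 360°/29.531 d per day, 281.5° corresponds to 23.09 days.

23.1 days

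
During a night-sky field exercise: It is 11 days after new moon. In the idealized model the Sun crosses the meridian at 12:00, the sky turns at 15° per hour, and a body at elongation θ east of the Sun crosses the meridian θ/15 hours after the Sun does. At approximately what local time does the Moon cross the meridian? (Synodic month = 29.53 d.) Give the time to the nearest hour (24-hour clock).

21:00

Elongation θ = 360° × 11/29.53 ≈ 134.1°.
Delay after the Sun = 134.1° / (15°/h) ≈ 8.94 h.
12:00 + 8.94 h ≈ 20:56 → 21:00 to the nearest hour.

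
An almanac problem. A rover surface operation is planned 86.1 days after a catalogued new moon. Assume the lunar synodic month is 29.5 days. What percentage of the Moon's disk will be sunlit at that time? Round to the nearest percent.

86.1/29.5 = 2.919 lunations, so 2 complete cycles and 27.10 d into the next.
Elongation θ = 360° × 27.10/29.5 ≈ 330.7°.
With cos θ = 0.872, the lit fraction is (1 − 0.872)/2 ≈ 0.064, so 6%.

6%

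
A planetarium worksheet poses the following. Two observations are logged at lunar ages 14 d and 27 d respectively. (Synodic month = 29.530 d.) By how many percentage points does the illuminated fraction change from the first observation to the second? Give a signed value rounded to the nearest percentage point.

θ₁ = 360° × 14/29.530 = 170.7°, f₁ = (1 − cos θ₁)/2 = 0.993.
θ₂ = 360° × 27/29.530 = 329.2°, f₂ = (1 − cos θ₂)/2 = 0.071.
Change = f₂ − f₁ = -0.923 → -92 percentage points.

-92 percentage points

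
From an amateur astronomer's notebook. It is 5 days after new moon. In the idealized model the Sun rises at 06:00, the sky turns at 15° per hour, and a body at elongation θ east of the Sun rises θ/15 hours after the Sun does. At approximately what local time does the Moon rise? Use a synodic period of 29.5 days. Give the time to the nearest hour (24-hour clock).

Phase angle: θ = 360°·(5 d)/(29.5 d) = 61.0°.
At 15° of sky rotation per hour, 61.0° corresponds to a 4.07 h lag.
06:00 + 4.07 h ≈ 10:04 → 10:00 to the nearest hour.

10:00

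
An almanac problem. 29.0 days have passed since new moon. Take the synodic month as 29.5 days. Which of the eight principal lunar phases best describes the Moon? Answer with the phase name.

new moon

θ ≈ 360° × 29.0/29.5 = 354°, which falls in the new moon sector.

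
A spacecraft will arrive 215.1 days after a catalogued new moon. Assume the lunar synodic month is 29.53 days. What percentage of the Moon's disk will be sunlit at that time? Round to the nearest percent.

61%

215.1 d spans 7 complete synodic months (7 × 29.53 = 206.71 d) plus 8.39 d.
Phase angle: θ = 360°·(8.39 d)/(29.53 d) = 102.3°.
With cos θ = (-0.213), the lit fraction is (1 − (-0.213))/2 ≈ 0.606, so 61%.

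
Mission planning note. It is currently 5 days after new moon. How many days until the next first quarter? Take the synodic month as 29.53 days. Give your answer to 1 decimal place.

First quarter occurs at elongation 90°, i.e. at age 29.53 × 90/360 = 7.383 d.
So 2.383 days remain (7.383 − 5).

2.4 days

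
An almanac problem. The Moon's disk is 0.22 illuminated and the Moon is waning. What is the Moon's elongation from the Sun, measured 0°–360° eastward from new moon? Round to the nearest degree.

304°

cos θ = 1 − 2f = 0.560, giving a principal value of 55.9°.
Waning ⇒ past full, so θ = 360° − 55.9° = 304.1°.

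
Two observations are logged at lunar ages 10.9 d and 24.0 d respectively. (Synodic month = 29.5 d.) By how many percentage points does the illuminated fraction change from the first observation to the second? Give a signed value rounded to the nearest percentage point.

First observation: θ = 360°·10.9/29.5 = 133.0°, so f = 0.841.
Second observation: θ = 292.9°, f = 0.306.
Δf = 0.306 − 0.841 = -0.536, i.e. -54 pp.

-54 percentage points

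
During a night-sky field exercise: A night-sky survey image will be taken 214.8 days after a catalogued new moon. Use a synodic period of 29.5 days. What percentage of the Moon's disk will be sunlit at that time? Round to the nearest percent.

60%

214.8 d spans 7 complete synodic months (7 × 29.5 = 206.50 d) plus 8.30 d.
Phase angle: θ = 360°·(8.30 d)/(29.5 d) = 101.3°.
With cos θ = (-0.196), the lit fraction is (1 − (-0.196))/2 ≈ 0.598, so 60%.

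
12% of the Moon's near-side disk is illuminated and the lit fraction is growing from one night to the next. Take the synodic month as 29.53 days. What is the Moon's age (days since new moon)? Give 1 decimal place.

Invert f = (1 − cos θ)/2 to get cos θ = 1 − 2(0.12) = 0.760, hence θ₀ = arccos 0.760 = 40.5°.
Waxing ⇒ before full, so θ = 40.5°.
That fraction of the synodic month is 40.5/360 × 29.53 d ≈ 3.33 d.

3.3 days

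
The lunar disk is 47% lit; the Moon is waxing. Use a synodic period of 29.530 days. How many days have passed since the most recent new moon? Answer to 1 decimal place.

7.1 days

cos θ = 1 − 2f = 0.060, giving a principal value of 86.6°.
Before full moon the principal value applies: θ = 86.6°.
Age = 29.530 × 86.6°/360° ≈ 7.10 days.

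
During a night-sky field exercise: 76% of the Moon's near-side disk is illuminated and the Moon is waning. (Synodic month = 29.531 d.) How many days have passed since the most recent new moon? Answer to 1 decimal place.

Invert f = (1 − cos θ)/2 to get cos θ = 1 − 2(0.76) = -0.520, hence θ₀ = arccos -0.520 = 121.3°.
Waning ⇒ past full, so θ = 360° − 121.3° = 238.7°.
Age = 29.531 × 238.7°/360° ≈ 19.58 days.

19.6 days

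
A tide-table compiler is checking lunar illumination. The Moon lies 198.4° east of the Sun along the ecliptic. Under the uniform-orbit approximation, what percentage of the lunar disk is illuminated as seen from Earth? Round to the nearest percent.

Half-versine of 198.4°: (1 − (-0.949))/2 = 0.974, i.e. 97%.

97%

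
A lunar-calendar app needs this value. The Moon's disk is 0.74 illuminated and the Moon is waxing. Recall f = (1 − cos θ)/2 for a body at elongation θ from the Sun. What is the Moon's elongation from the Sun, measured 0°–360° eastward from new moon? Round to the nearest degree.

Invert f = (1 − cos θ)/2 to get cos θ = 1 − 2(0.74) = -0.480, hence θ₀ = arccos -0.480 = 118.7°.
Waxing ⇒ before full, so θ = 118.7°.

119°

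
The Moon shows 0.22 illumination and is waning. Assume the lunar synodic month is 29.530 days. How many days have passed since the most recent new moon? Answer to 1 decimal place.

24.9 days

From f = (1 − cos θ)/2: cos θ = 1 − 2×0.22 = 0.560; arccos → 55.9°.
A waning Moon lies in 180°–360°, so θ = 360° − 55.9° = 304.1°.
Age = 29.530 × 304.1°/360° ≈ 24.94 days.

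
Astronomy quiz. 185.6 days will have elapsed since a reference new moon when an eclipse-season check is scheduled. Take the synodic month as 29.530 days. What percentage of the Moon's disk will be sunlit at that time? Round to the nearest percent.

185.6/29.530 = 6.285 lunations, so 6 complete cycles and 8.42 d into the next.
The Moon has covered 8.42/29.530 of its cycle, so θ ≈ 360° × 8.42/29.530 = 102.6°.
Illuminated fraction = (1 − cos 102.6°)/2 = (1 − (-0.219))/2 ≈ 0.609, so 61%.

61%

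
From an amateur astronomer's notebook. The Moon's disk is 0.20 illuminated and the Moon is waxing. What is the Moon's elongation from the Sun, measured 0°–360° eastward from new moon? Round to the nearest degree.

From f = (1 − cos θ)/2: cos θ = 1 − 2×0.20 = 0.600; arccos → 53.1°.
Waxing ⇒ before full, so θ = 53.1°.

53°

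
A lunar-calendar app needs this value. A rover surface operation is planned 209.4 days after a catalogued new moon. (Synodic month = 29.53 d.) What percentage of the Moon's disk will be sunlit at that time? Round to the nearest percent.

8%

Reduce mod P: 209.4 − 7×29.53 = 2.69 d into the current lunation.
Phase angle: θ = 360°·(2.69 d)/(29.53 d) = 32.8°.
With cos θ = 0.841, the lit fraction is (1 − 0.841)/2 ≈ 0.080, so 8%.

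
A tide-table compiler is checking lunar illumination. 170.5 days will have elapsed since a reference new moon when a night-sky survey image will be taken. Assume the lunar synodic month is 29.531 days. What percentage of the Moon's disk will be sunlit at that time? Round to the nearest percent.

Reduce mod P: 170.5 − 5×29.531 = 22.84 d into the current lunation.
Phase angle: θ = 360°·(22.84 d)/(29.531 d) = 278.5°.
Illuminated fraction = (1 − cos 278.5°)/2 = (1 − 0.148)/2 ≈ 0.426, so 43%.

43%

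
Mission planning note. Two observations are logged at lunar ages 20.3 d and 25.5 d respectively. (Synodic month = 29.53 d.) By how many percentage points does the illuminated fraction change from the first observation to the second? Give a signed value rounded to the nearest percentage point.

-52 percentage points

θ₁ = 360° × 20.3/29.53 = 247.5°, f₁ = (1 − cos θ₁)/2 = 0.692.
θ₂ = 360° × 25.5/29.53 = 310.9°, f₂ = (1 − cos θ₂)/2 = 0.173.
Change = f₂ − f₁ = -0.519 → -52 percentage points.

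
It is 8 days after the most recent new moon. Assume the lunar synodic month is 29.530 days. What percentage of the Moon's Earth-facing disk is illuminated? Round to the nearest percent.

The Moon has covered 8/29.530 of its cycle, so θ ≈ 360° × 8/29.530 = 97.5°.
Illuminated fraction = (1 − cos 97.5°)/2 = (1 − (-0.131))/2 ≈ 0.566, so 57%.

57%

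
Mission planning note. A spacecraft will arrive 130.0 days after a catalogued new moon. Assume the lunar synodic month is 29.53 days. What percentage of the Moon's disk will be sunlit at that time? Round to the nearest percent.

130.0 d spans 4 complete synodic months (4 × 29.53 = 118.12 d) plus 11.88 d.
Phase angle: θ = 360°·(11.88 d)/(29.53 d) = 144.8°.
cos 144.8° = (-0.817), so f = (1 − (-0.817))/2 = 0.909, so 91%.

91%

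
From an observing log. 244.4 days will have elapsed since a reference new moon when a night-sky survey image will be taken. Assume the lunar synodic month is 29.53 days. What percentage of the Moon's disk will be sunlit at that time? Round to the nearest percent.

58%

Reduce mod P: 244.4 − 8×29.53 = 8.16 d into the current lunation.
The Moon has covered 8.16/29.53 of its cycle, so θ ≈ 360° × 8.16/29.53 = 99.5°.
With cos θ = (-0.165), the lit fraction is (1 − (-0.165))/2 ≈ 0.582, so 58%.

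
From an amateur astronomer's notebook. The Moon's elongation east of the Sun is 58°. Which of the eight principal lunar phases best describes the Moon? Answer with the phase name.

waxing crescent

The waxing crescent sector spans roughly 22°–68°; 58° falls inside it.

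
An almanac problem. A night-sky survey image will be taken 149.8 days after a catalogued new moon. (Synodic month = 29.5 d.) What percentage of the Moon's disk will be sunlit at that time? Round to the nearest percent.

6%

149.8 d spans 5 complete synodic months (5 × 29.5 = 147.50 d) plus 2.30 d.
Phase angle: θ = 360°·(2.30 d)/(29.5 d) = 28.1°.
cos 28.1° = 0.882, so f = (1 − 0.882)/2 = 0.059, so 6%.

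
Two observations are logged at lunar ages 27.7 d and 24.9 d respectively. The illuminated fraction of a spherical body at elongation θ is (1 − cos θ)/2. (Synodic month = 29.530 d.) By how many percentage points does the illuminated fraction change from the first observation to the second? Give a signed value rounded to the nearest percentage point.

+19 pp

First observation: θ = 360°·27.7/29.530 = 337.7°, so f = 0.037.
Second observation: θ = 303.6°, f = 0.224.
Δf = 0.224 − 0.037 = +0.186, i.e. +19 pp.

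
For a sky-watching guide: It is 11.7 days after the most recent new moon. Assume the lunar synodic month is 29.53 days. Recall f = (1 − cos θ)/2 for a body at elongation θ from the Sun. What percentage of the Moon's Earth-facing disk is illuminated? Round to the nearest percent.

90%

Elongation θ = 360° × 11.7/29.53 ≈ 142.6°.
Illuminated fraction = (1 − cos 142.6°)/2 = (1 − (-0.795))/2 ≈ 0.897, so 90%.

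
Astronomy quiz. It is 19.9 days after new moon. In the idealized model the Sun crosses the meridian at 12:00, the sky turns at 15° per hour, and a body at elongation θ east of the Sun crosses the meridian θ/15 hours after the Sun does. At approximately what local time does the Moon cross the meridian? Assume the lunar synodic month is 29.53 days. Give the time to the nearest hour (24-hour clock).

04:00

Phase angle: θ = 360°·(19.9 d)/(29.53 d) = 242.6°.
The Moon trails the Sun by θ/15 = 242.6/15 ≈ 16.17 hours.
12:00 + 16.17 h ≈ 04:10 → 04:00 to the nearest hour.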